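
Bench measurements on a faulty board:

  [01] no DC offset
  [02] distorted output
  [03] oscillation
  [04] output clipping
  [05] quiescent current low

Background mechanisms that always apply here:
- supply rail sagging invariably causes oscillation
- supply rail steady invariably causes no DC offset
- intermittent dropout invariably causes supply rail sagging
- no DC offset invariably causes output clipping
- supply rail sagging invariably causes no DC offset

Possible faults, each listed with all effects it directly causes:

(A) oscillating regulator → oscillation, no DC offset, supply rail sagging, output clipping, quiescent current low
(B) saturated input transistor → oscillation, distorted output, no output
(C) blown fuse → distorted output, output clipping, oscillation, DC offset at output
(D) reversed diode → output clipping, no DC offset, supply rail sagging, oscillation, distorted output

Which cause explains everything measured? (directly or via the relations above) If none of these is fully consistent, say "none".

none

Checking each candidate against the observations:
(A) oscillating regulator — no DC offset match; distorted output miss; oscillation match; output clipping match; quiescent current low match
(B) saturated input transistor — does not account for no DC offset, output clipping, quiescent current low
(C) blown fuse — no DC offset miss; distorted output match; oscillation match; output clipping match; quiescent current low miss
(D) reversed diode — does not account for quiescent current low
Every candidate fails on at least one observation.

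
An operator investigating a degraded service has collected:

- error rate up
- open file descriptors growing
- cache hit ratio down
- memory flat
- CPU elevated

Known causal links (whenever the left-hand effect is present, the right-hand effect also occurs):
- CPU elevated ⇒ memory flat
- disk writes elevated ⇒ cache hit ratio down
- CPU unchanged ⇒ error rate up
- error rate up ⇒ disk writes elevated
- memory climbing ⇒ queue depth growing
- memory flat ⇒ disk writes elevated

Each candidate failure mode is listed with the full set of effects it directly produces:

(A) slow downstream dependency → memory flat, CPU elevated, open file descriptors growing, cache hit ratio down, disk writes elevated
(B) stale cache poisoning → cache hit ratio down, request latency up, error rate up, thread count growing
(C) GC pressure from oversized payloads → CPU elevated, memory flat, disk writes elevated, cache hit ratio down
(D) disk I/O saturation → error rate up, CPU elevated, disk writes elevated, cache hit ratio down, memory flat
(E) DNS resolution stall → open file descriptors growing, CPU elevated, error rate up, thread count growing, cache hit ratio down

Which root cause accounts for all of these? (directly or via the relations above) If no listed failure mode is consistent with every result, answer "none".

E

Per-candidate check:
(A) slow downstream dependency — error rate up ✗; open file descriptors growing ✓; cache hit ratio down ✓; memory flat ✓; CPU elevated ✓
(B) stale cache poisoning — error rate up ✓; open file descriptors growing ✗; cache hit ratio down ✓; memory flat ✗; CPU elevated ✗
(C) GC pressure from oversized payloads — does not account for error rate up, open file descriptors growing
(D) disk I/O saturation — does not account for open file descriptors growing
(E) DNS resolution stall — error rate up ✓; open file descriptors growing ✓; cache hit ratio down ✓; memory flat ✓ (by CPU elevated → memory flat); CPU elevated ✓
Only (E) is consistent with every observation.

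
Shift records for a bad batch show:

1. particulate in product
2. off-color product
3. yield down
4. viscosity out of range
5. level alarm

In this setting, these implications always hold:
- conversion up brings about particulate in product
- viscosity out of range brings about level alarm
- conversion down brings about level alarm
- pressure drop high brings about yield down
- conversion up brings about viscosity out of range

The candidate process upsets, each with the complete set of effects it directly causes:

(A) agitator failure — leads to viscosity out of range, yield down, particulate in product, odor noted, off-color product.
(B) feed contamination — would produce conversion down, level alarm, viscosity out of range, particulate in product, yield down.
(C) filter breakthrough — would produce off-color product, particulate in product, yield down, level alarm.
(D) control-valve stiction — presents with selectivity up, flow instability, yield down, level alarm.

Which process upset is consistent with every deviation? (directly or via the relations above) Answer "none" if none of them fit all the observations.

Testing each hypothesis:
(A) agitator failure — accounts for every observation (level alarm by viscosity out of range → level alarm)
(B) feed contamination — particulate in product +; off-color product -; yield down +; viscosity out of range +; level alarm +
(C) filter breakthrough — particulate in product +; off-color product +; yield down +; viscosity out of range -; level alarm +
(D) control-valve stiction — particulate in product -; off-color product -; yield down +; viscosity out of range -; level alarm +
(A) alone accounts for all the evidence.

A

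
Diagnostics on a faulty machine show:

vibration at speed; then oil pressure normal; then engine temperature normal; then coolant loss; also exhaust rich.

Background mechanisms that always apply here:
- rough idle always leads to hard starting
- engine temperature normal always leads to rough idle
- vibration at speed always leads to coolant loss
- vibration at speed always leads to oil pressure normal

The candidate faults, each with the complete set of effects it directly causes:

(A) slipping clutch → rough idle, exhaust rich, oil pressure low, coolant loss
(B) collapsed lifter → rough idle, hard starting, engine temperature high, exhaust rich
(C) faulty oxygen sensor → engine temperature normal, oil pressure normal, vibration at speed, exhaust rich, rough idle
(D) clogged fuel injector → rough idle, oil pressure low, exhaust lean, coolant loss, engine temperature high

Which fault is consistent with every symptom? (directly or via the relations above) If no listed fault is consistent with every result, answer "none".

Testing each hypothesis:
(A) slipping clutch — fails on vibration at speed, oil pressure normal, engine temperature normal (predicts oil pressure low, not oil pressure normal)
(B) collapsed lifter — vibration at speed miss; oil pressure normal miss; engine temperature normal miss; coolant loss miss; exhaust rich match
(C) faulty oxygen sensor — vibration at speed match; oil pressure normal match; engine temperature normal match; coolant loss match (by vibration at speed → coolant loss); exhaust rich match
(D) clogged fuel injector — vibration at speed miss; oil pressure normal miss; engine temperature normal miss; coolant loss match; exhaust rich miss
Only (C) is consistent with every observation.

C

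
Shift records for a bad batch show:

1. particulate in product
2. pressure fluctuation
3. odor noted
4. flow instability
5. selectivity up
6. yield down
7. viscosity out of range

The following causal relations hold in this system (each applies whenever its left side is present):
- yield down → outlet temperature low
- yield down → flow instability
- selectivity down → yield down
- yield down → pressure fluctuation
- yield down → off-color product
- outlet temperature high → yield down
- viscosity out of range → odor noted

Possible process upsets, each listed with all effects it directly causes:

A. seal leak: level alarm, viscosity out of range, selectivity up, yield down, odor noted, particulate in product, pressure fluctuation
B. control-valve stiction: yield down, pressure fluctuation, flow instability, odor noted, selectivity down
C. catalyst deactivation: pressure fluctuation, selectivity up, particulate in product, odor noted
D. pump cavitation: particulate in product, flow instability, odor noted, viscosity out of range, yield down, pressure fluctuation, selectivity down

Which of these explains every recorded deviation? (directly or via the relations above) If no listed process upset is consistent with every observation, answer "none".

A

Testing each hypothesis:
(A) seal leak — particulate in product yes; pressure fluctuation yes; odor noted yes; flow instability yes (by yield down → flow instability); selectivity up yes; yield down yes; viscosity out of range yes
(B) control-valve stiction — particulate in product NO; pressure fluctuation yes; odor noted yes; flow instability yes; selectivity up NO; yield down yes; viscosity out of range NO
(C) catalyst deactivation — does not account for flow instability, yield down, viscosity out of range
(D) pump cavitation — particulate in product yes; pressure fluctuation yes; odor noted yes; flow instability yes; selectivity up NO; yield down yes; viscosity out of range yes
(A) alone accounts for all the evidence.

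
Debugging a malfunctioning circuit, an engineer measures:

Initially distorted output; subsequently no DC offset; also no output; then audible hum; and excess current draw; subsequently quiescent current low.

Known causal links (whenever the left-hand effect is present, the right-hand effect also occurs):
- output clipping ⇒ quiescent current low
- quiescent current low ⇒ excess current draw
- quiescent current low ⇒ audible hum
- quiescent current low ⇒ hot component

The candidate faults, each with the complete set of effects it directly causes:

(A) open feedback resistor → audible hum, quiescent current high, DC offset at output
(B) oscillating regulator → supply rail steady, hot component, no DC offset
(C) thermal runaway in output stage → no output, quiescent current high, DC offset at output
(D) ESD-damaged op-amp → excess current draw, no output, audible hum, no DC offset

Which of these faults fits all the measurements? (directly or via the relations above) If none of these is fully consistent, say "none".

Per-candidate check:
(A) open feedback resistor — fails on distorted output, no DC offset, no output, excess current draw, quiescent current low (predicts DC offset at output, not no DC offset; predicts quiescent current high, not quiescent current low)
(B) oscillating regulator — does not account for distorted output, no output, audible hum, excess current draw, quiescent current low
(C) thermal runaway in output stage — distorted output ✗; no DC offset ✗; no output ✓; audible hum ✗; excess current draw ✗; quiescent current low ✗
(D) ESD-damaged op-amp — distorted output ✗; no DC offset ✓; no output ✓; audible hum ✓; excess current draw ✓; quiescent current low ✗
None of the listed candidates fits everything.

none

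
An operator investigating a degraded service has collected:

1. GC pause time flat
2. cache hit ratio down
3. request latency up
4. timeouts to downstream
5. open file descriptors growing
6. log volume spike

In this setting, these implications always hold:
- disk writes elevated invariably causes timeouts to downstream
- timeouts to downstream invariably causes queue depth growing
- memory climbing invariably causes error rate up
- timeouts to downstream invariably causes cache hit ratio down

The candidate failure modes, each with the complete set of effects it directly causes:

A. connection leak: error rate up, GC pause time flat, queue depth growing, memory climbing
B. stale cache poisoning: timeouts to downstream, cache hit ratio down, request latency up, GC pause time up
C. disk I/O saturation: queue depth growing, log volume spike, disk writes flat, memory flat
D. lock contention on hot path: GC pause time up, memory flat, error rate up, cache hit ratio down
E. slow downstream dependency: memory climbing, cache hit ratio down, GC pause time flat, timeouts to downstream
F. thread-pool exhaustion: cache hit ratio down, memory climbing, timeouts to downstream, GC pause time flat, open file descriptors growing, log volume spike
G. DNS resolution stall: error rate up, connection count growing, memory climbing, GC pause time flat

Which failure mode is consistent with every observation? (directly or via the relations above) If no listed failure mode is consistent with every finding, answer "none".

none

Testing each hypothesis:
(A) connection leak — GC pause time flat +; cache hit ratio down -; request latency up -; timeouts to downstream -; open file descriptors growing -; log volume spike -
(B) stale cache poisoning — fails on GC pause time flat, open file descriptors growing, log volume spike (predicts GC pause time up, not GC pause time flat)
(C) disk I/O saturation — does not account for GC pause time flat, cache hit ratio down, request latency up, timeouts to downstream, open file descriptors growing
(D) lock contention on hot path — GC pause time flat -; cache hit ratio down +; request latency up -; timeouts to downstream -; open file descriptors growing -; log volume spike -
(E) slow downstream dependency — does not account for request latency up, open file descriptors growing, log volume spike
(F) thread-pool exhaustion — does not account for request latency up
(G) DNS resolution stall — does not account for cache hit ratio down, request latency up, timeouts to downstream, open file descriptors growing, log volume spike
Every candidate fails on at least one observation.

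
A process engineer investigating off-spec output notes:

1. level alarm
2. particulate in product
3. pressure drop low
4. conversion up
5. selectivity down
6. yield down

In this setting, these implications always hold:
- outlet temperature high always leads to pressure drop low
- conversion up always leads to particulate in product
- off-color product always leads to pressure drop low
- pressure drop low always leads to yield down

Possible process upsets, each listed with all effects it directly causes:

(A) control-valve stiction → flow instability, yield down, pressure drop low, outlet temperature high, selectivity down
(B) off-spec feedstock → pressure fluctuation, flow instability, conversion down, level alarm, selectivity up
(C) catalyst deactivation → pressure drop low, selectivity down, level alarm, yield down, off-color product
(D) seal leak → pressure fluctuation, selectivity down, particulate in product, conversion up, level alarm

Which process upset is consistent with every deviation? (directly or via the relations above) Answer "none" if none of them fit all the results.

none

For each candidate, compare predicted effects to what was observed:
(A) control-valve stiction — does not account for level alarm, particulate in product, conversion up
(B) off-spec feedstock — fails on particulate in product, pressure drop low, conversion up, selectivity down, yield down (predicts conversion down, not conversion up; predicts selectivity up, not selectivity down)
(C) catalyst deactivation — does not account for particulate in product, conversion up
(D) seal leak — does not account for pressure drop low, yield down
None of the listed candidates fits everything.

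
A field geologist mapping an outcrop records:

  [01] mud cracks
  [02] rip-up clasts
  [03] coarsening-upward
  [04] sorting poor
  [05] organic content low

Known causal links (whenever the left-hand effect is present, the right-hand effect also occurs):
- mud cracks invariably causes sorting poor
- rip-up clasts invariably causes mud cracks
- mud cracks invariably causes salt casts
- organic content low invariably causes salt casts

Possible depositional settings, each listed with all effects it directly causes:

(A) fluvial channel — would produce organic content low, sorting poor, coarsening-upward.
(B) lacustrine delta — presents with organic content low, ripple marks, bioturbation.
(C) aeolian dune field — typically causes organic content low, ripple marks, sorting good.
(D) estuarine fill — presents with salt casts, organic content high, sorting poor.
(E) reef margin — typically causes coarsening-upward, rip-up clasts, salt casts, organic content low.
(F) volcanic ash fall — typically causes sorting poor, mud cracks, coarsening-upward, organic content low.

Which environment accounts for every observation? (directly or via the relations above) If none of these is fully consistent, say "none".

Testing each hypothesis:
(A) fluvial channel — does not account for mud cracks, rip-up clasts
(B) lacustrine delta — does not account for mud cracks, rip-up clasts, coarsening-upward, sorting poor
(C) aeolian dune field — mud cracks NO; rip-up clasts NO; coarsening-upward NO; sorting poor NO; organic content low yes
(D) estuarine fill — mud cracks NO; rip-up clasts NO; coarsening-upward NO; sorting poor yes; organic content low NO
(E) reef margin — accounts for every observation (mud cracks by rip-up clasts → mud cracks)
(F) volcanic ash fall — does not account for rip-up clasts
(E) alone accounts for all the evidence.

E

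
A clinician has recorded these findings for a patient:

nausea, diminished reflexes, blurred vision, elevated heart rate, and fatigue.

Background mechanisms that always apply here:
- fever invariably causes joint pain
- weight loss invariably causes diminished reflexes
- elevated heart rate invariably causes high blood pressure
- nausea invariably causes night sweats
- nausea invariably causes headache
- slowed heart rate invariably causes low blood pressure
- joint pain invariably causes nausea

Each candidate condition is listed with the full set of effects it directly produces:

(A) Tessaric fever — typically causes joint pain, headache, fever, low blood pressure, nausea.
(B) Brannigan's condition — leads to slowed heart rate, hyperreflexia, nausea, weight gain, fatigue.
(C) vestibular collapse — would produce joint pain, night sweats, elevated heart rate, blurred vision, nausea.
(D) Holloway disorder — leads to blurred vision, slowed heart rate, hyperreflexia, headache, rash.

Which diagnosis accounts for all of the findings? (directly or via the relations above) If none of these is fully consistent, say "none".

none

Testing each hypothesis:
(A) Tessaric fever — does not account for diminished reflexes, blurred vision, elevated heart rate, fatigue
(B) Brannigan's condition — nausea +; diminished reflexes -; blurred vision -; elevated heart rate -; fatigue +
(C) vestibular collapse — does not account for diminished reflexes, fatigue
(D) Holloway disorder — nausea -; diminished reflexes -; blurred vision +; elevated heart rate -; fatigue -
None of the listed candidates fits everything.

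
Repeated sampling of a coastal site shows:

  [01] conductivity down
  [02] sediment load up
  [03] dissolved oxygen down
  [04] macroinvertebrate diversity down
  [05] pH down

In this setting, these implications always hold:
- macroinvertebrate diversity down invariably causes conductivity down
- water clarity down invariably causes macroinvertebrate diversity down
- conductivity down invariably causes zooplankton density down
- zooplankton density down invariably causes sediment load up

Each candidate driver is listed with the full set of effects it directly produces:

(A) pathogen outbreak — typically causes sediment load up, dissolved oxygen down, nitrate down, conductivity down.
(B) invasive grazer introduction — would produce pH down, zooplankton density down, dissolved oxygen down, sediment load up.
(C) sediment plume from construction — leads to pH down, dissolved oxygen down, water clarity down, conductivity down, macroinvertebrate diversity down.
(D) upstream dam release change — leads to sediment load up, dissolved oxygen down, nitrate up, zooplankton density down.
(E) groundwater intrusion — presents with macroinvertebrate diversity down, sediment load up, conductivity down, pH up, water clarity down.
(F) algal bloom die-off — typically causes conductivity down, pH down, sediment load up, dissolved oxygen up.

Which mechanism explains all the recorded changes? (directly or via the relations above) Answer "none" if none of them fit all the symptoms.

Per-candidate check:
(A) pathogen outbreak — does not account for macroinvertebrate diversity down, pH down
(B) invasive grazer introduction — conductivity down NO; sediment load up yes; dissolved oxygen down yes; macroinvertebrate diversity down NO; pH down yes
(C) sediment plume from construction — accounts for every observation (sediment load up via conductivity down → zooplankton density down → sediment load up)
(D) upstream dam release change — does not account for conductivity down, macroinvertebrate diversity down, pH down
(E) groundwater intrusion — conductivity down yes; sediment load up yes; dissolved oxygen down NO; macroinvertebrate diversity down yes; pH down NO
(F) algal bloom die-off — conductivity down yes; sediment load up yes; dissolved oxygen down NO; macroinvertebrate diversity down NO; pH down yes
(C) alone accounts for all the evidence.

C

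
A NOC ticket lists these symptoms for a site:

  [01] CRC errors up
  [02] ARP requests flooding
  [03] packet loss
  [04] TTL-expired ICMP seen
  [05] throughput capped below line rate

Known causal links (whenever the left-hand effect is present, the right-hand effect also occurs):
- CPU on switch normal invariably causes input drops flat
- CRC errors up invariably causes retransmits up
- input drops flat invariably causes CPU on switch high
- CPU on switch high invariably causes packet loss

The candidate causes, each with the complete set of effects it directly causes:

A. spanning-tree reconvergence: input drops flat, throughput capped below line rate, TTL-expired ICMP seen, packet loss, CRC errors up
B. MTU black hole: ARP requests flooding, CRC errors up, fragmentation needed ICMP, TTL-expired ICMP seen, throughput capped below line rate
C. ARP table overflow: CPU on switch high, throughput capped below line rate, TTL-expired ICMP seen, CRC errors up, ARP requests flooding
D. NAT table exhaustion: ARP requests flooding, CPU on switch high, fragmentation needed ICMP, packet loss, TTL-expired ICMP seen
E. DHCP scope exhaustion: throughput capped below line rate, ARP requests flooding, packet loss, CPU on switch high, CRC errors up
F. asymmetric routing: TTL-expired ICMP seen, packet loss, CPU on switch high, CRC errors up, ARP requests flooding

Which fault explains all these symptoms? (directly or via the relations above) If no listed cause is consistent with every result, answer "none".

C

Testing each hypothesis:
(A) spanning-tree reconvergence — CRC errors up +; ARP requests flooding -; packet loss +; TTL-expired ICMP seen +; throughput capped below line rate +
(B) MTU black hole — does not account for packet loss
(C) ARP table overflow — accounts for every observation (packet loss by CPU on switch high → packet loss)
(D) NAT table exhaustion — does not account for CRC errors up, throughput capped below line rate
(E) DHCP scope exhaustion — does not account for TTL-expired ICMP seen
(F) asymmetric routing — CRC errors up +; ARP requests flooding +; packet loss +; TTL-expired ICMP seen +; throughput capped below line rate -
Only (C) is consistent with every observation.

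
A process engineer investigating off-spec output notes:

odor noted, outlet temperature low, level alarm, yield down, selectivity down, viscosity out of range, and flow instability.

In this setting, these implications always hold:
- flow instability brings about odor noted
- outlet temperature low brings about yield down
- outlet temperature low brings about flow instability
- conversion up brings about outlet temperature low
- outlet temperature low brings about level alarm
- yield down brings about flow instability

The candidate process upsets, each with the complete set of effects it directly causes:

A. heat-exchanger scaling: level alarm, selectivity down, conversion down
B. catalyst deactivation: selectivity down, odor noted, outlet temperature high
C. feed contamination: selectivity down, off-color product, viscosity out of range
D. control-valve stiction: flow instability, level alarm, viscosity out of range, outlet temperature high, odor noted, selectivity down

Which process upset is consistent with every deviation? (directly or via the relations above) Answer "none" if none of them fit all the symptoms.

For each candidate, compare predicted effects to what was observed:
(A) heat-exchanger scaling — odor noted NO; outlet temperature low NO; level alarm yes; yield down NO; selectivity down yes; viscosity out of range NO; flow instability NO
(B) catalyst deactivation — odor noted yes; outlet temperature low NO; level alarm NO; yield down NO; selectivity down yes; viscosity out of range NO; flow instability NO
(C) feed contamination — does not account for odor noted, outlet temperature low, level alarm, yield down, flow instability
(D) control-valve stiction — odor noted yes; outlet temperature low NO; level alarm yes; yield down NO; selectivity down yes; viscosity out of range yes; flow instability yes
No candidate is consistent with all observations.

none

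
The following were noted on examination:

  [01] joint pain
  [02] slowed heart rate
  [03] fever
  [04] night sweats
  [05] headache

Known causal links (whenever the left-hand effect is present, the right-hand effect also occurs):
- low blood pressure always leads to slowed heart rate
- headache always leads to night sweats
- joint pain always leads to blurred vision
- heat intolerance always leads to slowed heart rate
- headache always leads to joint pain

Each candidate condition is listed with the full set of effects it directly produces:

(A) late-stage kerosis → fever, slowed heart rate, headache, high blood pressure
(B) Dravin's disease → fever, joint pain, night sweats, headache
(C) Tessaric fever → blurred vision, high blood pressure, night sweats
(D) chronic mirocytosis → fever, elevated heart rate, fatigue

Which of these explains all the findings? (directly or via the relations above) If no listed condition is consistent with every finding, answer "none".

Per-candidate check:
(A) late-stage kerosis — accounts for every observation (joint pain by headache → joint pain)
(B) Dravin's disease — does not account for slowed heart rate
(C) Tessaric fever — does not account for joint pain, slowed heart rate, fever, headache
(D) chronic mirocytosis — fails on joint pain, slowed heart rate, night sweats, headache (predicts elevated heart rate, not slowed heart rate)
(A) is the only candidate with no mismatches.

A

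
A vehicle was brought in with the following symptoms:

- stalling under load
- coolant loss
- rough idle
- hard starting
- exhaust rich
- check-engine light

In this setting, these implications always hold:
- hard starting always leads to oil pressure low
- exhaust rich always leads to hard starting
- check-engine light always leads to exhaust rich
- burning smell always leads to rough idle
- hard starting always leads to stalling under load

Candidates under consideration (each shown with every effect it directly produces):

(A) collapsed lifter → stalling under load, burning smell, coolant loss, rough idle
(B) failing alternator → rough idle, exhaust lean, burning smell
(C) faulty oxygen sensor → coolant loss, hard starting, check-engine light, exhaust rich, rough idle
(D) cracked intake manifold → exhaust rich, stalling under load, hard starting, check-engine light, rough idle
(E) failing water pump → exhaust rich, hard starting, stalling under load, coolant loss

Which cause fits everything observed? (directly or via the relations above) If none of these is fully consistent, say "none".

Per-candidate check:
(A) collapsed lifter — does not account for hard starting, exhaust rich, check-engine light
(B) failing alternator — fails on stalling under load, coolant loss, hard starting, exhaust rich, check-engine light (predicts exhaust lean, not exhaust rich)
(C) faulty oxygen sensor — accounts for every observation (stalling under load via hard starting → stalling under load)
(D) cracked intake manifold — stalling under load yes; coolant loss NO; rough idle yes; hard starting yes; exhaust rich yes; check-engine light yes
(E) failing water pump — does not account for rough idle, check-engine light
(C) alone accounts for all the evidence.

C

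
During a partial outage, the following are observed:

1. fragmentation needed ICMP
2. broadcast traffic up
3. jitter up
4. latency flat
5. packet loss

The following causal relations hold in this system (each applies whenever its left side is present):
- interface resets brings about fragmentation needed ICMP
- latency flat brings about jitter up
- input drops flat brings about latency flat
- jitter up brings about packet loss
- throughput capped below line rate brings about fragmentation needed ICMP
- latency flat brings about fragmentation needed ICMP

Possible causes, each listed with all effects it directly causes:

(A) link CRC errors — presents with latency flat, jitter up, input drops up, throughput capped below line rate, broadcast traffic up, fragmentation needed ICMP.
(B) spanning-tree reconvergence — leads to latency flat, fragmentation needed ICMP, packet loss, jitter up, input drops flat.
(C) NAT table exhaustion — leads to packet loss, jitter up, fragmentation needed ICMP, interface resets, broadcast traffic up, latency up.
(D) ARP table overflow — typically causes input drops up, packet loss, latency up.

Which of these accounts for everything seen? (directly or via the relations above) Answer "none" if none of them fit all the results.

A

Per-candidate check:
(A) link CRC errors — fragmentation needed ICMP ✓; broadcast traffic up ✓; jitter up ✓; latency flat ✓; packet loss ✓ (by jitter up → packet loss)
(B) spanning-tree reconvergence — does not account for broadcast traffic up
(C) NAT table exhaustion — fails on latency flat (predicts latency up, not latency flat)
(D) ARP table overflow — fragmentation needed ICMP ✗; broadcast traffic up ✗; jitter up ✗; latency flat ✗; packet loss ✓
(A) alone accounts for all the evidence.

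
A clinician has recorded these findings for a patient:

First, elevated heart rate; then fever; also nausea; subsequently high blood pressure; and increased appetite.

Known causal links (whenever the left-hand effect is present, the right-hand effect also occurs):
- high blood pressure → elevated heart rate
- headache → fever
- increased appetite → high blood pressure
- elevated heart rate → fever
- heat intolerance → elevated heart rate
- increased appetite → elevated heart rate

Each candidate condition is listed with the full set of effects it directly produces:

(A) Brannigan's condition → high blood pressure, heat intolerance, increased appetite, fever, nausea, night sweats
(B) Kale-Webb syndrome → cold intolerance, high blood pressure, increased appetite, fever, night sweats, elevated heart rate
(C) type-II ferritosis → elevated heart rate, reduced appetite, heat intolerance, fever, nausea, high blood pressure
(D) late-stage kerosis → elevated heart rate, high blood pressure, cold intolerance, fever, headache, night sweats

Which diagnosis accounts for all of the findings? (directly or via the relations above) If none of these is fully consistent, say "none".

Checking each candidate against the observations:
(A) Brannigan's condition — accounts for every observation (elevated heart rate via heat intolerance → elevated heart rate)
(B) Kale-Webb syndrome — does not account for nausea
(C) type-II ferritosis — elevated heart rate match; fever match; nausea match; high blood pressure match; increased appetite miss
(D) late-stage kerosis — does not account for nausea, increased appetite
(A) is the only candidate with no mismatches.

A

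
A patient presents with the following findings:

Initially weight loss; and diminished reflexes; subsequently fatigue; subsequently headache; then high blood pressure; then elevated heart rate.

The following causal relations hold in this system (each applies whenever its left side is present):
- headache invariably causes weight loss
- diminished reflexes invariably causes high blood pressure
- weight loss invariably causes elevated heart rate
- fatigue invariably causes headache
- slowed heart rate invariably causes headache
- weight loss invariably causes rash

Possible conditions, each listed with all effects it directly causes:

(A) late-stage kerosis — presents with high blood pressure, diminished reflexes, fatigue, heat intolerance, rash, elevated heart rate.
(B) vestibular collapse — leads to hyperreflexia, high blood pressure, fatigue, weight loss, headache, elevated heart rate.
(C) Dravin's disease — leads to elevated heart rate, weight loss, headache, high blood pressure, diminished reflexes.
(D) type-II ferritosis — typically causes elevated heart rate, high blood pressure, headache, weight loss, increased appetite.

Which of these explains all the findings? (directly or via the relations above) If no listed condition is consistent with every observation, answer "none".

Checking each candidate against the observations:
(A) late-stage kerosis — weight loss ✓ (by fatigue → headache → weight loss); diminished reflexes ✓; fatigue ✓; headache ✓ (by fatigue → headache); high blood pressure ✓; elevated heart rate ✓
(B) vestibular collapse — fails on diminished reflexes (predicts hyperreflexia, not diminished reflexes)
(C) Dravin's disease — does not account for fatigue
(D) type-II ferritosis — does not account for diminished reflexes, fatigue
(A) is the only candidate with no mismatches.

A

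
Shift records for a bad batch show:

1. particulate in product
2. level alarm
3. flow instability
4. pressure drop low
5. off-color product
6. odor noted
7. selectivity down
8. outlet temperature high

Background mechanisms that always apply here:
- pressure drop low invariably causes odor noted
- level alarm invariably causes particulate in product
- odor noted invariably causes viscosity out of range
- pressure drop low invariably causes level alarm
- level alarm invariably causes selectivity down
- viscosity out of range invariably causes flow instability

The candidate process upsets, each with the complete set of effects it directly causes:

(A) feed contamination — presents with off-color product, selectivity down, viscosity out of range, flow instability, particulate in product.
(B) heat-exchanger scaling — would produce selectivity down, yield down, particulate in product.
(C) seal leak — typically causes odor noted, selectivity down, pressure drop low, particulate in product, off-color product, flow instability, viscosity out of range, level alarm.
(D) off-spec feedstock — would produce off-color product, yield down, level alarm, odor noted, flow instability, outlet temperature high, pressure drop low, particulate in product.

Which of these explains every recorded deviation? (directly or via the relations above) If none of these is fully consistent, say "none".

D

For each candidate, compare predicted effects to what was observed:
(A) feed contamination — does not account for level alarm, pressure drop low, odor noted, outlet temperature high
(B) heat-exchanger scaling — particulate in product match; level alarm miss; flow instability miss; pressure drop low miss; off-color product miss; odor noted miss; selectivity down match; outlet temperature high miss
(C) seal leak — particulate in product match; level alarm match; flow instability match; pressure drop low match; off-color product match; odor noted match; selectivity down match; outlet temperature high miss
(D) off-spec feedstock — accounts for every observation (selectivity down through level alarm → selectivity down)
(D) is the only candidate with no mismatches.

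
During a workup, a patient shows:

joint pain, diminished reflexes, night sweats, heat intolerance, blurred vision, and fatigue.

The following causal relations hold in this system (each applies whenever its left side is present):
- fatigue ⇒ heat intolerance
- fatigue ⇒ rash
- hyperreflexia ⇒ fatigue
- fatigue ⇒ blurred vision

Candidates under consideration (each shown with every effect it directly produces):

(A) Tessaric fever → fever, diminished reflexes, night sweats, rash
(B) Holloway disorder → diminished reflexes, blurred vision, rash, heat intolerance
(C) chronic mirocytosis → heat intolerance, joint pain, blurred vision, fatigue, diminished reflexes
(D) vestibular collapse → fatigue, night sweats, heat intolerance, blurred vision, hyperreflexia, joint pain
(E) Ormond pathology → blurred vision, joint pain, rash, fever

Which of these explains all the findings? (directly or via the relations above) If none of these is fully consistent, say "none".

Testing each hypothesis:
(A) Tessaric fever — joint pain ✗; diminished reflexes ✓; night sweats ✓; heat intolerance ✗; blurred vision ✗; fatigue ✗
(B) Holloway disorder — joint pain ✗; diminished reflexes ✓; night sweats ✗; heat intolerance ✓; blurred vision ✓; fatigue ✗
(C) chronic mirocytosis — joint pain ✓; diminished reflexes ✓; night sweats ✗; heat intolerance ✓; blurred vision ✓; fatigue ✓
(D) vestibular collapse — joint pain ✓; diminished reflexes ✗; night sweats ✓; heat intolerance ✓; blurred vision ✓; fatigue ✓
(E) Ormond pathology — does not account for diminished reflexes, night sweats, heat intolerance, fatigue
Every candidate fails on at least one observation.

none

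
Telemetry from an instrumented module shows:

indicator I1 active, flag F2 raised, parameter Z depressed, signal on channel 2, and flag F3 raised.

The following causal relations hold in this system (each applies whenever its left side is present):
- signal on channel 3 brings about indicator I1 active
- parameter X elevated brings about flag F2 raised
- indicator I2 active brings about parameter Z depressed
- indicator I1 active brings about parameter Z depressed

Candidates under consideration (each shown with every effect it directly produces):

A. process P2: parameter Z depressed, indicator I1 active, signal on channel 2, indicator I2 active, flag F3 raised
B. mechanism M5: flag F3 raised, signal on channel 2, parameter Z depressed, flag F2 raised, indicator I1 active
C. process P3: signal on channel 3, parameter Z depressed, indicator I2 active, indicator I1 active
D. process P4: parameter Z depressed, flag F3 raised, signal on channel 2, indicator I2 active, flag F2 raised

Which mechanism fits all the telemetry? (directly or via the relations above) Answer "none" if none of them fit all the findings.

B

Testing each hypothesis:
(A) process P2 — does not account for flag F2 raised
(B) mechanism M5 — accounts for every observation
(C) process P3 — does not account for flag F2 raised, signal on channel 2, flag F3 raised
(D) process P4 — does not account for indicator I1 active
(B) alone accounts for all the evidence.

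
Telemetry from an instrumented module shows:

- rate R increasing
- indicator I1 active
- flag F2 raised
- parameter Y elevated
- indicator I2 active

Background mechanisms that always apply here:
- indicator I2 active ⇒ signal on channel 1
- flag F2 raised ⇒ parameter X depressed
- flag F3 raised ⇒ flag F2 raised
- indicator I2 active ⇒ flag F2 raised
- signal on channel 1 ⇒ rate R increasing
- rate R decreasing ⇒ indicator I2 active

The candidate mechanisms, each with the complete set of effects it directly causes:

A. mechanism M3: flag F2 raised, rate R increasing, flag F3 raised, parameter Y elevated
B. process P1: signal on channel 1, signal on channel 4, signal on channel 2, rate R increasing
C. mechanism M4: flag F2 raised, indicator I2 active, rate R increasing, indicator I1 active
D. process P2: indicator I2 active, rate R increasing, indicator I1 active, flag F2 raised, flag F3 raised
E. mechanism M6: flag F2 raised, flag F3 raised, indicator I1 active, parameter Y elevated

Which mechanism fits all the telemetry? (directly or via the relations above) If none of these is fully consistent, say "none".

none

For each candidate, compare predicted effects to what was observed:
(A) mechanism M3 — rate R increasing match; indicator I1 active miss; flag F2 raised match; parameter Y elevated match; indicator I2 active miss
(B) process P1 — does not account for indicator I1 active, flag F2 raised, parameter Y elevated, indicator I2 active
(C) mechanism M4 — does not account for parameter Y elevated
(D) process P2 — rate R increasing match; indicator I1 active match; flag F2 raised match; parameter Y elevated miss; indicator I2 active match
(E) mechanism M6 — rate R increasing miss; indicator I1 active match; flag F2 raised match; parameter Y elevated match; indicator I2 active miss
None of the listed candidates fits everything.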